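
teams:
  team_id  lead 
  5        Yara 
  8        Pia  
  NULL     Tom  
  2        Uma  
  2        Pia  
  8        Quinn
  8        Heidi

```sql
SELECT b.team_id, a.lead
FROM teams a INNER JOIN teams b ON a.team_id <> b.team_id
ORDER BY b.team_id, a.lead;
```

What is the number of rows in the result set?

22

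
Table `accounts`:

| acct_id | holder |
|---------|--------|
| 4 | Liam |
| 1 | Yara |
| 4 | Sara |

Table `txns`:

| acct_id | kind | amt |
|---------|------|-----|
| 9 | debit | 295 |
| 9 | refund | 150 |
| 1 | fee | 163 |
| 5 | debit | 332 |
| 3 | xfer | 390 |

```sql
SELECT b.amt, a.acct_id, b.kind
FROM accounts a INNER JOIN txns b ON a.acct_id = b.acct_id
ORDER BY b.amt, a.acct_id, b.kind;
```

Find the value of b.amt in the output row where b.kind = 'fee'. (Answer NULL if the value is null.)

163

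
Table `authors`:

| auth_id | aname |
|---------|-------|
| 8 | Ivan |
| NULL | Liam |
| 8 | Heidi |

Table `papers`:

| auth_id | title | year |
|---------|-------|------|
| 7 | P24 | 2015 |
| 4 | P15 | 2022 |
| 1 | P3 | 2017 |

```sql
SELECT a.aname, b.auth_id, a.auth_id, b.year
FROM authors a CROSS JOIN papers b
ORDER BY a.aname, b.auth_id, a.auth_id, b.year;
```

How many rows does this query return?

9

CROSS JOIN pairs every row of `authors` with every row of `papers`: 3 × 3 = 9 rows.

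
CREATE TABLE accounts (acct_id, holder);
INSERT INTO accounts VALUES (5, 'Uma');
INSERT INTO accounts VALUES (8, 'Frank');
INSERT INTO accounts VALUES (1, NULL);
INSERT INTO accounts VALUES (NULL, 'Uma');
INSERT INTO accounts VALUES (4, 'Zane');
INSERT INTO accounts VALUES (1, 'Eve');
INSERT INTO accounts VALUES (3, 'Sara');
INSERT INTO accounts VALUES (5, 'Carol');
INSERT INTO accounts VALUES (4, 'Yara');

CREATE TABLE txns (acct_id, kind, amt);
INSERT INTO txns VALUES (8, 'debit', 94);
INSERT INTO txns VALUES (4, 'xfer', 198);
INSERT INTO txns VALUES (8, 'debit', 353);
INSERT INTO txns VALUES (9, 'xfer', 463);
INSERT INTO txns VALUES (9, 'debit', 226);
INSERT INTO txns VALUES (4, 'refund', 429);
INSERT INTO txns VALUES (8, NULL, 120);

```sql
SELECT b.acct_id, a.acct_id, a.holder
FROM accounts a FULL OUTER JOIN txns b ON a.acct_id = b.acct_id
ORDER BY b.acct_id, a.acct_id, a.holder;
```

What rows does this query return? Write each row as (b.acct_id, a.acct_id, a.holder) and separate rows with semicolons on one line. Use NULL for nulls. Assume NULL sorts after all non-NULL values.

FULL OUTER JOIN keeps every row from both sides; unmatched rows get NULL for the other side's columns.
Matching on a.acct_id = b.acct_id. A NULL in a compared column never satisfies the condition.
- a[0] acct_id=5 → no match; kept with NULLs on the b side.
- a[1] acct_id=8 → 3 match(es) in b → 3 row(s).
- a[2] acct_id=1 → no match; kept with NULLs on the b side.
- a[3] acct_id=NULL → no match; kept with NULLs on the b side.
- a[4] acct_id=4 → 2 match(es) in b → 2 row(s).
- a[5] acct_id=1 → no match; kept with NULLs on the b side.
- a[6] acct_id=3 → no match; kept with NULLs on the b side.
- a[7] acct_id=5 → no match; kept with NULLs on the b side.
- a[8] acct_id=4 → 2 match(es) in b → 2 row(s).
- 2 b row(s) had no a match → kept, a columns NULL.

(4, 4, Yara); (4, 4, Yara); (4, 4, Zane); (4, 4, Zane); (8, 8, Frank); (8, 8, Frank); (8, 8, Frank); (9, NULL, NULL); (9, NULL, NULL); (NULL, 1, Eve); (NULL, 1, NULL); (NULL, 3, Sara); (NULL, 5, Carol); (NULL, 5, Uma); (NULL, NULL, Uma)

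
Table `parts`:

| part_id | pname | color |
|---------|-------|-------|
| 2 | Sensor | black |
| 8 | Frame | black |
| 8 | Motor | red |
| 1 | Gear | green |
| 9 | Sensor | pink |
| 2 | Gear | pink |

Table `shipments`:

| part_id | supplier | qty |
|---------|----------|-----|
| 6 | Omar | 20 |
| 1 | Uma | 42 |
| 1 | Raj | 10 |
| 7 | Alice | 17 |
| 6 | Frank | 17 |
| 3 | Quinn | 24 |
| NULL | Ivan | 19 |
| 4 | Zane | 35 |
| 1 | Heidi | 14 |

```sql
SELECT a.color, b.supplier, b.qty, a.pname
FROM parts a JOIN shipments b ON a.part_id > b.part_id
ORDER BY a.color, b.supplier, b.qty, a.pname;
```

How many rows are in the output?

30

INNER JOIN keeps only pairs where the ON condition holds.
Matching on a.part_id > b.part_id. A NULL in a compared column never satisfies the condition.
Matched pairs: 30.
Total: 30 rows.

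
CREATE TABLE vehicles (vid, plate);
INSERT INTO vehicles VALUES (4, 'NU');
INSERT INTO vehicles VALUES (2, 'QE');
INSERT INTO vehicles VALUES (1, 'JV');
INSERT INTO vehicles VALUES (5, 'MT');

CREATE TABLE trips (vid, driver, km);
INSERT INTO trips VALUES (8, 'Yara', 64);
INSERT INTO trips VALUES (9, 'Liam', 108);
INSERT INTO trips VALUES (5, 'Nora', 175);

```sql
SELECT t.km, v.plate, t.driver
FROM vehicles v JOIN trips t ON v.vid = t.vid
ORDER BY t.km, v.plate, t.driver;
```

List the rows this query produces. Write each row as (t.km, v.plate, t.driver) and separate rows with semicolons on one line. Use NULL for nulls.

INNER JOIN keeps only pairs where the ON condition holds.
Matching on v.vid = t.vid.
- v[0] vid=4 → no match; dropped.
- v[1] vid=2 → no match; dropped.
- v[2] vid=1 → no match; dropped.
- v[3] vid=5 → 1 match(es) in t → 1 row(s).
After projecting and ordering:
t.km | v.plate | t.driver
175 | MT | Nora

(175, MT, Nora)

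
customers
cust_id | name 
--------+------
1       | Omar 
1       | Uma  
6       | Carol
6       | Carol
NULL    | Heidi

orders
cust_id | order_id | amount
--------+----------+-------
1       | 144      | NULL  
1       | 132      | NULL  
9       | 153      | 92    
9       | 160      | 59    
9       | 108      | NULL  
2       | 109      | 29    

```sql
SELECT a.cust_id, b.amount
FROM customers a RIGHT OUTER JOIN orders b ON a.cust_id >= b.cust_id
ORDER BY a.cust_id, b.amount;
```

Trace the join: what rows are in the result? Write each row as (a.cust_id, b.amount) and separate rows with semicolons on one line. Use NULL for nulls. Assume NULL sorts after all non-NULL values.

RIGHT JOIN keeps every row from `orders`; unmatched rows get NULL for `customers`'s columns.
Matching on a.cust_id >= b.cust_id. A NULL in a compared column never satisfies the condition.
Matched pairs: 10; unmatched b rows kept: 3.

(1, NULL); (1, NULL); (1, NULL); (1, NULL); (6, 29); (6, 29); (6, NULL); (6, NULL); (6, NULL); (6, NULL); (NULL, 59); (NULL, 92); (NULL, NULL)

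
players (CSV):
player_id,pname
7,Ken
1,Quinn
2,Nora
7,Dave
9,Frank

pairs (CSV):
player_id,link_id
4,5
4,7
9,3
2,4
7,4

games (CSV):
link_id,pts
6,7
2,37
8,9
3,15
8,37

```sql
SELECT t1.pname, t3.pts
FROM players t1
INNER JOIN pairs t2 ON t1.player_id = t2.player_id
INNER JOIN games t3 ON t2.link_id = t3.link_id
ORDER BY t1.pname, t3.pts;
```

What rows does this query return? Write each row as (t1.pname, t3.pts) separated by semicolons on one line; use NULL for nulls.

(Frank, 15)

Evaluate left to right. First `players t1 INNER JOIN pairs t2` on player_id: 4 row(s).
Then INNER JOIN `games t3` on link_id: keep only rows whose t2.link_id appears in t3.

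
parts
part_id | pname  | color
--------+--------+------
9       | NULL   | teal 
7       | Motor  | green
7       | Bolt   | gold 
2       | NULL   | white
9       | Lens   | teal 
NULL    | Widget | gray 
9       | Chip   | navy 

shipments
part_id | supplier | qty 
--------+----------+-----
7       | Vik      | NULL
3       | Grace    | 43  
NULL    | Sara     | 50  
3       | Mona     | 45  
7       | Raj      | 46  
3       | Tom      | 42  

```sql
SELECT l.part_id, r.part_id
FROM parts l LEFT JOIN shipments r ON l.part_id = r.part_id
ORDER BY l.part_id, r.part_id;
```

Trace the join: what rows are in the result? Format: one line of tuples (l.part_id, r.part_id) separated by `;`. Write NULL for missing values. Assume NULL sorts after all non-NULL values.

LEFT JOIN keeps every row from `parts`; unmatched rows get NULL for `shipments`'s columns.
Matching on l.part_id = r.part_id. A NULL in a compared column never satisfies the condition.
- l (part_id=9) has no partner → padded with NULL.
- l (part_id=7) pairs with 2 row(s) of r.
- l (part_id=7) pairs with 2 row(s) of r.
- l (part_id=2) has no partner → padded with NULL.
- l (part_id=9) has no partner → padded with NULL.
- l (part_id=NULL) has no partner → padded with NULL.
- l (part_id=9) has no partner → padded with NULL.
After projecting and ordering:
l.part_id | r.part_id
2 | NULL
7 | 7
7 | 7
7 | 7
7 | 7
9 | NULL
9 | NULL
9 | NULL
NULL | NULL

(2, NULL); (7, 7); (7, 7); (7, 7); (7, 7); (9, NULL); (9, NULL); (9, NULL); (NULL, NULL)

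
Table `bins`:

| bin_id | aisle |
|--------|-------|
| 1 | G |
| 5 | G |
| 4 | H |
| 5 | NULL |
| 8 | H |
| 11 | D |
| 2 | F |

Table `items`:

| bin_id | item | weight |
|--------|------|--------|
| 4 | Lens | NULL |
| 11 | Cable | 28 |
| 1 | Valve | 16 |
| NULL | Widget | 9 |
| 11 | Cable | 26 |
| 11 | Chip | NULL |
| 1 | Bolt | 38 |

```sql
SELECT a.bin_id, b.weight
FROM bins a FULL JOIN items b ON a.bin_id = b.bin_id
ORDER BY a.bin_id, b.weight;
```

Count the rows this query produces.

11

FULL OUTER JOIN keeps every row from both sides; unmatched rows get NULL for the other side's columns.
Matching on a.bin_id = b.bin_id. A NULL in a compared column never satisfies the condition.
- a[0] bin_id=1 → 2 match(es) in b → 2 row(s).
- a[1] bin_id=5 → no match; kept with NULLs on the b side.
- a[2] bin_id=4 → 1 match(es) in b → 1 row(s).
- a[3] bin_id=5 → no match; kept with NULLs on the b side.
- a[4] bin_id=8 → no match; kept with NULLs on the b side.
- a[5] bin_id=11 → 3 match(es) in b → 3 row(s).
- a[6] bin_id=2 → no match; kept with NULLs on the b side.
- 1 row(s) from b found no a partner → padded with NULL.
Total: 6 matched + 5 padded = 11 rows.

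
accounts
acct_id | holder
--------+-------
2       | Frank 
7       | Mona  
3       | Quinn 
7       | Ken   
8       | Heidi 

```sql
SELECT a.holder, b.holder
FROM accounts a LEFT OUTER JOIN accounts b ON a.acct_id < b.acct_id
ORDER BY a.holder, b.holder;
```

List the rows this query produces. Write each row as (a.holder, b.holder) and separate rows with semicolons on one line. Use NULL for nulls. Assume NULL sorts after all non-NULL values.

LEFT JOIN keeps every row from `accounts a`; unmatched rows get NULL for `accounts b`'s columns.
Matching on a.acct_id < b.acct_id.
Matched pairs: 9; unmatched a rows kept: 1.

(Frank, Heidi); (Frank, Ken); (Frank, Mona); (Frank, Quinn); (Heidi, NULL); (Ken, Heidi); (Mona, Heidi); (Quinn, Heidi); (Quinn, Ken); (Quinn, Mona)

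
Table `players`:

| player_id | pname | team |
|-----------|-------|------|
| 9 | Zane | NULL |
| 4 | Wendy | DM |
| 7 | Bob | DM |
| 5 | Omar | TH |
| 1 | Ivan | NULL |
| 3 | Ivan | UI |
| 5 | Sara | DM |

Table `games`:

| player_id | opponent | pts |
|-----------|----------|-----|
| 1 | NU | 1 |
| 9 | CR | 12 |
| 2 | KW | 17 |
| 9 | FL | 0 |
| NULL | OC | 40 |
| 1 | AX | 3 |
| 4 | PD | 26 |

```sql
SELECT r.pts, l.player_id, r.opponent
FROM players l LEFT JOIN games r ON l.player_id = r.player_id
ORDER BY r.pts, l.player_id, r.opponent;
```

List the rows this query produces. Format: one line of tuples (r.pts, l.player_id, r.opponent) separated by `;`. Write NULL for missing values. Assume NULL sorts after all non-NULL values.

(0, 9, FL); (1, 1, NU); (3, 1, AX); (12, 9, CR); (26, 4, PD); (NULL, 3, NULL); (NULL, 5, NULL); (NULL, 5, NULL); (NULL, 7, NULL)

LEFT JOIN keeps every row from `players`; unmatched rows get NULL for `games`'s columns.
Matching on l.player_id = r.player_id. A NULL in a compared column never satisfies the condition.
- player_id=9: 2 matching r row(s), so 2 row(s) emitted.
- player_id=4: 1 matching r row(s), so 1 row(s) emitted.
- player_id=7: no r row matches, row kept with r columns NULL.
- player_id=5: no r row matches, row kept with r columns NULL.
- player_id=1: 2 matching r row(s), so 2 row(s) emitted.
- player_id=3: no r row matches, row kept with r columns NULL.
- player_id=5: no r row matches, row kept with r columns NULL.
After projecting and ordering:
r.pts | l.player_id | r.opponent
0 | 9 | FL
1 | 1 | NU
3 | 1 | AX
12 | 9 | CR
26 | 4 | PD
NULL | 3 | NULL
NULL | 5 | NULL
NULL | 5 | NULL
NULL | 7 | NULL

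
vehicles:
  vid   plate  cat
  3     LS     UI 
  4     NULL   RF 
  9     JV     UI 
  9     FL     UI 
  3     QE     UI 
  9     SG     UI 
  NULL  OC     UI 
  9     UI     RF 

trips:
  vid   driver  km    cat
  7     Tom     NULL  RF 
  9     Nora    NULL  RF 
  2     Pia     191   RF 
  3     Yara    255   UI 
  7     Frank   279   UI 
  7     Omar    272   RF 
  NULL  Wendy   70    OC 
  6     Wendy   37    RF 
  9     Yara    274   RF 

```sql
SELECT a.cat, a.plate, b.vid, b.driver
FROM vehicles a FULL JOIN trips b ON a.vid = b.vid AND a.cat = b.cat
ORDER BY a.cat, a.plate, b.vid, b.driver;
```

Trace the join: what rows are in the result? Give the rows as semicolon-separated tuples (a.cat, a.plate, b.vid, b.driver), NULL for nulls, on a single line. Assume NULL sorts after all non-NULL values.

(RF, UI, 9, Nora); (RF, UI, 9, Yara); (RF, NULL, NULL, NULL); (UI, FL, NULL, NULL); (UI, JV, NULL, NULL); (UI, LS, 3, Yara); (UI, OC, NULL, NULL); (UI, QE, 3, Yara); (UI, SG, NULL, NULL); (NULL, NULL, 2, Pia); (NULL, NULL, 6, Wendy); (NULL, NULL, 7, Frank); (NULL, NULL, 7, Omar); (NULL, NULL, 7, Tom); (NULL, NULL, NULL, Wendy)

FULL OUTER JOIN keeps every row from both sides; unmatched rows get NULL for the other side's columns.
Matching on a.vid = b.vid AND a.cat = b.cat. A NULL in a compared column never satisfies the condition.
- a[0] vid=3, cat=UI → 1 match(es) in b → 1 row(s).
- a[1] vid=4, cat=RF → no match; kept with NULLs on the b side.
- a[2] vid=9, cat=UI → no match; kept with NULLs on the b side.
- a[3] vid=9, cat=UI → no match; kept with NULLs on the b side.
- a[4] vid=3, cat=UI → 1 match(es) in b → 1 row(s).
- a[5] vid=9, cat=UI → no match; kept with NULLs on the b side.
- a[6] vid=NULL, cat=UI → no match; kept with NULLs on the b side.
- a[7] vid=9, cat=RF → 2 match(es) in b → 2 row(s).
- 6 row(s) from b found no a partner → padded with NULL.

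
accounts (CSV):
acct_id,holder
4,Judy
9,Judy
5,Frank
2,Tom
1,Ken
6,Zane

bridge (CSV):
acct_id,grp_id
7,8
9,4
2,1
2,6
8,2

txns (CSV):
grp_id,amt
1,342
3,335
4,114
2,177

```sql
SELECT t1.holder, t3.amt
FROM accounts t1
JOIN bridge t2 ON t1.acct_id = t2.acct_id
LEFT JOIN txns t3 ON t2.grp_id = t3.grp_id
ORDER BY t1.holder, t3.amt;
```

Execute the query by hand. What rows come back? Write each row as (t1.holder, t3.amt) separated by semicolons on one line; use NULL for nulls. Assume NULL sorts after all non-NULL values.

(Judy, 114); (Tom, 342); (Tom, NULL)

Joins associate left-to-right: accounts INNER JOIN bridge on acct_id gives 3 intermediate row(s).
Then LEFT JOIN `txns t3` on grp_id: each of those 3 rows is kept; rows whose t2.grp_id has no match in t3 get NULL for t3's columns.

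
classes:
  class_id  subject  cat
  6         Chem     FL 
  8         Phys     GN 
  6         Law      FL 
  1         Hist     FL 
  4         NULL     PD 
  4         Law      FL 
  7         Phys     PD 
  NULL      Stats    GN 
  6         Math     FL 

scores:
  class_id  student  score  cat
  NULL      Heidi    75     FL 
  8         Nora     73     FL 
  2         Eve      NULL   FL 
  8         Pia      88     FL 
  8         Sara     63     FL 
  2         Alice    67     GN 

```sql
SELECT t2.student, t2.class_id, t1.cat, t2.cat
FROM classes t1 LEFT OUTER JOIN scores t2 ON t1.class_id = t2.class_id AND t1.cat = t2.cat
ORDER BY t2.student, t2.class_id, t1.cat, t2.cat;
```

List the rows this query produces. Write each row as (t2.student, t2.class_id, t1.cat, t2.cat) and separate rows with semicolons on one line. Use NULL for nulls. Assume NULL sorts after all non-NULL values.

LEFT JOIN keeps every row from `classes`; unmatched rows get NULL for `scores`'s columns.
Matching on t1.class_id = t2.class_id AND t1.cat = t2.cat. A NULL in a compared column never satisfies the condition.
- t1[0] class_id=6, cat=FL → no match; kept with NULLs on the t2 side.
- t1[1] class_id=8, cat=GN → no match; kept with NULLs on the t2 side.
- t1[2] class_id=6, cat=FL → no match; kept with NULLs on the t2 side.
- t1[3] class_id=1, cat=FL → no match; kept with NULLs on the t2 side.
- t1[4] class_id=4, cat=PD → no match; kept with NULLs on the t2 side.
- t1[5] class_id=4, cat=FL → no match; kept with NULLs on the t2 side.
- t1[6] class_id=7, cat=PD → no match; kept with NULLs on the t2 side.
- t1[7] class_id=NULL, cat=GN → no match; kept with NULLs on the t2 side.
- t1[8] class_id=6, cat=FL → no match; kept with NULLs on the t2 side.
After projecting and ordering:
t2.student | t2.class_id | t1.cat | t2.cat
NULL | NULL | FL | NULL
NULL | NULL | FL | NULL
NULL | NULL | FL | NULL
NULL | NULL | FL | NULL
NULL | NULL | FL | NULL
NULL | NULL | GN | NULL
NULL | NULL | GN | NULL
NULL | NULL | PD | NULL
NULL | NULL | PD | NULL

(NULL, NULL, FL, NULL); (NULL, NULL, FL, NULL); (NULL, NULL, FL, NULL); (NULL, NULL, FL, NULL); (NULL, NULL, FL, NULL); (NULL, NULL, GN, NULL); (NULL, NULL, GN, NULL); (NULL, NULL, PD, NULL); (NULL, NULL, PD, NULL)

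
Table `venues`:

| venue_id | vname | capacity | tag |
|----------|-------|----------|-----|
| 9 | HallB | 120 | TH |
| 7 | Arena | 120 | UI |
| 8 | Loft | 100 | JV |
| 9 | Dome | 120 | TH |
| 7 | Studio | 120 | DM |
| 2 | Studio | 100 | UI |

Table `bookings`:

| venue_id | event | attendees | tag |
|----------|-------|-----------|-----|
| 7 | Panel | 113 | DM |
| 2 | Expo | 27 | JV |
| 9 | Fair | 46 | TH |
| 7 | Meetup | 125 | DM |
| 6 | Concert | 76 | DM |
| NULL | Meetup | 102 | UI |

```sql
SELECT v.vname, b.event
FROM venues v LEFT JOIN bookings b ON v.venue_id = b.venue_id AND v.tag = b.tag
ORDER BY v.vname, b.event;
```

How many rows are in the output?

LEFT JOIN keeps every row from `venues`; unmatched rows get NULL for `bookings`'s columns.
Matching on v.venue_id = b.venue_id AND v.tag = b.tag. A NULL in a compared column never satisfies the condition.
- v[0] venue_id=9, tag=TH → 1 match(es) in b → 1 row(s).
- v[1] venue_id=7, tag=UI → no match; kept with NULLs on the b side.
- v[2] venue_id=8, tag=JV → no match; kept with NULLs on the b side.
- v[3] venue_id=9, tag=TH → 1 match(es) in b → 1 row(s).
- v[4] venue_id=7, tag=DM → 2 match(es) in b → 2 row(s).
- v[5] venue_id=2, tag=UI → no match; kept with NULLs on the b side.
Total: 4 matched + 3 padded = 7 rows.

7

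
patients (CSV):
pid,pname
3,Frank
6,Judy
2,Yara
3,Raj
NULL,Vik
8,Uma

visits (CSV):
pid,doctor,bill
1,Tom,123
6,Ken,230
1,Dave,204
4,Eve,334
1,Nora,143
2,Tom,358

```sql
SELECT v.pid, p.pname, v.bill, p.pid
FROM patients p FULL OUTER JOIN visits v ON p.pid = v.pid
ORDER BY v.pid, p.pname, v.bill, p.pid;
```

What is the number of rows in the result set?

FULL OUTER JOIN keeps every row from both sides; unmatched rows get NULL for the other side's columns.
Matching on p.pid = v.pid. A NULL in a compared column never satisfies the condition.
- p row (pid=3): no match → kept, v columns NULL.
- p row (pid=6): matches 1 v row(s) → 1 output row(s).
- p row (pid=2): matches 1 v row(s) → 1 output row(s).
- p row (pid=3): no match → kept, v columns NULL.
- p row (pid=NULL): no match → kept, v columns NULL.
- p row (pid=8): no match → kept, v columns NULL.
- 4 v row(s) had no p match → kept, p columns NULL.
Total: 2 matched + 8 padded = 10 rows.

10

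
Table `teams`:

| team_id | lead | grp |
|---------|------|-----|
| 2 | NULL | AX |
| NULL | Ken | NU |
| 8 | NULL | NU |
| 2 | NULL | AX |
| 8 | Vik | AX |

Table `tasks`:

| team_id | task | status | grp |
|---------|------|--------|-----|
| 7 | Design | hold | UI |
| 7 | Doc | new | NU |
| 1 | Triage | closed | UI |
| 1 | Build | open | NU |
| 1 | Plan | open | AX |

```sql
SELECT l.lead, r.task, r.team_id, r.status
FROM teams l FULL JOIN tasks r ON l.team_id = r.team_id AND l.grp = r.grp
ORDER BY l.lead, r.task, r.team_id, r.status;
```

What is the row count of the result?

10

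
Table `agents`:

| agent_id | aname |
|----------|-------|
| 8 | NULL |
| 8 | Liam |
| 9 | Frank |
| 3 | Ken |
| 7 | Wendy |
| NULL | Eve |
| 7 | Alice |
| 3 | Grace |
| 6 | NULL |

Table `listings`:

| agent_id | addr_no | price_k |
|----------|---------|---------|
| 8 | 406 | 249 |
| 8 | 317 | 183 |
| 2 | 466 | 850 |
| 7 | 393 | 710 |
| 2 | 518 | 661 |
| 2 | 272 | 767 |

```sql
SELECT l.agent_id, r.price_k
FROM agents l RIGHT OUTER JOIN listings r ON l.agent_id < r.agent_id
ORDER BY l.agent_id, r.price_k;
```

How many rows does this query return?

16

RIGHT JOIN keeps every row from `listings`; unmatched rows get NULL for `agents`'s columns.
Matching on l.agent_id < r.agent_id. A NULL in a compared column never satisfies the condition.
- l row (agent_id=8): no match.
- l row (agent_id=8): no match.
- l row (agent_id=9): no match.
- l row (agent_id=3): matches 3 r row(s) → 3 output row(s).
- l row (agent_id=7): matches 2 r row(s) → 2 output row(s).
- l row (agent_id=NULL): no match.
- l row (agent_id=7): matches 2 r row(s) → 2 output row(s).
- l row (agent_id=3): matches 3 r row(s) → 3 output row(s).
- l row (agent_id=6): matches 3 r row(s) → 3 output row(s).
- 3 row(s) from r found no l partner → padded with NULL.
Total: 13 matched + 3 padded = 16 rows.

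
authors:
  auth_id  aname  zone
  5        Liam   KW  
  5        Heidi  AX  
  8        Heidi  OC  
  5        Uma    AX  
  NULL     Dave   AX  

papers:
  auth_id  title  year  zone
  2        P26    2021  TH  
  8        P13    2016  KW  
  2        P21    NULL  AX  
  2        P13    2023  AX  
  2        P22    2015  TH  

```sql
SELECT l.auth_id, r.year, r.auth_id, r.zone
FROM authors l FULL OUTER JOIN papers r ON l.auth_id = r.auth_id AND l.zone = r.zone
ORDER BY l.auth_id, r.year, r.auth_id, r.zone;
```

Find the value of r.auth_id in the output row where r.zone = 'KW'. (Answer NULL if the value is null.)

8

FULL OUTER JOIN keeps every row from both sides; unmatched rows get NULL for the other side's columns.
Matching on l.auth_id = r.auth_id AND l.zone = r.zone. A NULL in a compared column never satisfies the condition.
Matched pairs: 0; unmatched l rows kept: 5; unmatched r rows kept: 5.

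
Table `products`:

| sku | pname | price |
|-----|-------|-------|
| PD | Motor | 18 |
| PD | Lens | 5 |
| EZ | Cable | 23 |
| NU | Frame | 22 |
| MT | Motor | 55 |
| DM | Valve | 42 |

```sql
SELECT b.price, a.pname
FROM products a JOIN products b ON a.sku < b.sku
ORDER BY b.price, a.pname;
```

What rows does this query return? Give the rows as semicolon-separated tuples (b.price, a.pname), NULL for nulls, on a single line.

(5, Cable); (5, Frame); (5, Motor); (5, Valve); (18, Cable); (18, Frame); (18, Motor); (18, Valve); (22, Cable); (22, Motor); (22, Valve); (23, Valve); (55, Cable); (55, Valve)

INNER JOIN keeps only pairs where the ON condition holds.
Matching on a.sku < b.sku.
- a (sku=PD) has no partner → excluded.
- a (sku=PD) has no partner → excluded.
- a (sku=EZ) pairs with 4 row(s) of b.
- a (sku=NU) pairs with 2 row(s) of b.
- a (sku=MT) pairs with 3 row(s) of b.
- a (sku=DM) pairs with 5 row(s) of b.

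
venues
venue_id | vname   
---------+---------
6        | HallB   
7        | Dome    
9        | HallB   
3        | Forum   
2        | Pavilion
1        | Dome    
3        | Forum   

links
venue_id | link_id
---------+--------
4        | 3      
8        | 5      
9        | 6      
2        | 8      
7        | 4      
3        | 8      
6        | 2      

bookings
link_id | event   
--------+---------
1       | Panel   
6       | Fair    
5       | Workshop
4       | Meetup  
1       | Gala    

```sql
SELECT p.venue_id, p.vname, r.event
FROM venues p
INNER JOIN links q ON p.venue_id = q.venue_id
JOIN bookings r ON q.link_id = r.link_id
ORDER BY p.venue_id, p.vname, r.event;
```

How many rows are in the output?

2

Evaluate left to right. First `venues p INNER JOIN links q` on venue_id: 6 row(s).
Then INNER JOIN `bookings r` on link_id: keep only rows whose q.link_id appears in r.
Result: 2 row(s).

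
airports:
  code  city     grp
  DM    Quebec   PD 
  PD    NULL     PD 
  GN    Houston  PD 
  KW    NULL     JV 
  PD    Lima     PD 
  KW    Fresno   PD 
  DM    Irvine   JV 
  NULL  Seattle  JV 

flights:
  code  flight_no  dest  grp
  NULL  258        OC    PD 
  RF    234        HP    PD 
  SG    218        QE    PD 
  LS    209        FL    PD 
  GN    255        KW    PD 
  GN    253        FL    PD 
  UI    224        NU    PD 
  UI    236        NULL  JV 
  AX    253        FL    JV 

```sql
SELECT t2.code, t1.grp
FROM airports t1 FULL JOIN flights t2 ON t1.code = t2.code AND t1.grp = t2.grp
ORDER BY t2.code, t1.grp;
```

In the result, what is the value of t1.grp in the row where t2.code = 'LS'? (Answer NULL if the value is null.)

FULL OUTER JOIN keeps every row from both sides; unmatched rows get NULL for the other side's columns.
Matching on t1.code = t2.code AND t1.grp = t2.grp. A NULL in a compared column never satisfies the condition.
- t1[0] code=DM, grp=PD → no match; kept with NULLs on the t2 side.
- t1[1] code=PD, grp=PD → no match; kept with NULLs on the t2 side.
- t1[2] code=GN, grp=PD → 2 match(es) in t2 → 2 row(s).
- t1[3] code=KW, grp=JV → no match; kept with NULLs on the t2 side.
- t1[4] code=PD, grp=PD → no match; kept with NULLs on the t2 side.
- t1[5] code=KW, grp=PD → no match; kept with NULLs on the t2 side.
- t1[6] code=DM, grp=JV → no match; kept with NULLs on the t2 side.
- t1[7] code=NULL, grp=JV → no match; kept with NULLs on the t2 side.
- 7 row(s) from t2 found no t1 partner → padded with NULL.

NULL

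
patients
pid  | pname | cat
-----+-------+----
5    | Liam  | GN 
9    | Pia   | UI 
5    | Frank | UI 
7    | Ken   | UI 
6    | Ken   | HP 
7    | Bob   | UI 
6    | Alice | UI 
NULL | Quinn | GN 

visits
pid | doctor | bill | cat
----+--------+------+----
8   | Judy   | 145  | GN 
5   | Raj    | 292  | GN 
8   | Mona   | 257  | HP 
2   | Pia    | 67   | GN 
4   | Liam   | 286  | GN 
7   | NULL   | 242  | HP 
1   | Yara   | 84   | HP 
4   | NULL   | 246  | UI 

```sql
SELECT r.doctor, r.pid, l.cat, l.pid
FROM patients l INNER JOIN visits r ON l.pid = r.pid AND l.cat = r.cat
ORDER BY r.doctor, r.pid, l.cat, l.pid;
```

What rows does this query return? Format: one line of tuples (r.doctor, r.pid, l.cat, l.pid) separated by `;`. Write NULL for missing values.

(Raj, 5, GN, 5)

INNER JOIN keeps only pairs where the ON condition holds.
Matching on l.pid = r.pid AND l.cat = r.cat. A NULL in a compared column never satisfies the condition.
Matched pairs: 1.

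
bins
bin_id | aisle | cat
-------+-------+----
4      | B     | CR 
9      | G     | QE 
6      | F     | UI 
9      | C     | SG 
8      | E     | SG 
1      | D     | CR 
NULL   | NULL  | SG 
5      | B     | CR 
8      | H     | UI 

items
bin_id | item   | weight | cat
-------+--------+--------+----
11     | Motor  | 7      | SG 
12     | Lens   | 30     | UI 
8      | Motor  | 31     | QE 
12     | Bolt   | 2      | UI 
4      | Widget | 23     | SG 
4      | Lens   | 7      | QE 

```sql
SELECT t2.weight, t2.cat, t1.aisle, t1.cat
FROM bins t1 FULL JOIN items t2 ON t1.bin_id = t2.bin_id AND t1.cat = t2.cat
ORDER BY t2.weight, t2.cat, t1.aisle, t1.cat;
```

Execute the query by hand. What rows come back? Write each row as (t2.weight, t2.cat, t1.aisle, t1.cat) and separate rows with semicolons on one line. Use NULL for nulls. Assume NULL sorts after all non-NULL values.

(2, UI, NULL, NULL); (7, QE, NULL, NULL); (7, SG, NULL, NULL); (23, SG, NULL, NULL); (30, UI, NULL, NULL); (31, QE, NULL, NULL); (NULL, NULL, B, CR); (NULL, NULL, B, CR); (NULL, NULL, C, SG); (NULL, NULL, D, CR); (NULL, NULL, E, SG); (NULL, NULL, F, UI); (NULL, NULL, G, QE); (NULL, NULL, H, UI); (NULL, NULL, NULL, SG)

FULL OUTER JOIN keeps every row from both sides; unmatched rows get NULL for the other side's columns.
Matching on t1.bin_id = t2.bin_id AND t1.cat = t2.cat. A NULL in a compared column never satisfies the condition.
- t1 (bin_id=4, cat=CR) has no partner → padded with NULL.
- t1 (bin_id=9, cat=QE) has no partner → padded with NULL.
- t1 (bin_id=6, cat=UI) has no partner → padded with NULL.
- t1 (bin_id=9, cat=SG) has no partner → padded with NULL.
- t1 (bin_id=8, cat=SG) has no partner → padded with NULL.
- t1 (bin_id=1, cat=CR) has no partner → padded with NULL.
- t1 (bin_id=NULL, cat=SG) has no partner → padded with NULL.
- t1 (bin_id=5, cat=CR) has no partner → padded with NULL.
- t1 (bin_id=8, cat=UI) has no partner → padded with NULL.
- plus 6 unmatched t2 row(s), each kept with NULL t1 columns.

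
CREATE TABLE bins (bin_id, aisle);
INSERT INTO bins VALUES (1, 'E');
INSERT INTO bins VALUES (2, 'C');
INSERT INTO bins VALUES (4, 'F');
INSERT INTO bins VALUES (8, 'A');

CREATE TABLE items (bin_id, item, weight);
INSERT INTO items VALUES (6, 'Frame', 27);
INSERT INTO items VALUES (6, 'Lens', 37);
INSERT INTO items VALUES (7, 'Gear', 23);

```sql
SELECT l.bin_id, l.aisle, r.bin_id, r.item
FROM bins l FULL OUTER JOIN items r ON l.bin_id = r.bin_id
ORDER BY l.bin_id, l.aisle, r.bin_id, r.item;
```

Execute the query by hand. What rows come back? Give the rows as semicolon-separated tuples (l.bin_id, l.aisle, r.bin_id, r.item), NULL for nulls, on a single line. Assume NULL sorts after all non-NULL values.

(1, E, NULL, NULL); (2, C, NULL, NULL); (4, F, NULL, NULL); (8, A, NULL, NULL); (NULL, NULL, 6, Frame); (NULL, NULL, 6, Lens); (NULL, NULL, 7, Gear)

FULL OUTER JOIN keeps every row from both sides; unmatched rows get NULL for the other side's columns.
Matching on l.bin_id = r.bin_id.
- bin_id=1: no r row matches, row kept with r columns NULL.
- bin_id=2: no r row matches, row kept with r columns NULL.
- bin_id=4: no r row matches, row kept with r columns NULL.
- bin_id=8: no r row matches, row kept with r columns NULL.
- plus 3 unmatched r row(s), each kept with NULL l columns.
After projecting and ordering:
l.bin_id | l.aisle | r.bin_id | r.item
1 | E | NULL | NULL
2 | C | NULL | NULL
4 | F | NULL | NULL
8 | A | NULL | NULL
NULL | NULL | 6 | Frame
NULL | NULL | 6 | Lens
NULL | NULL | 7 | Gear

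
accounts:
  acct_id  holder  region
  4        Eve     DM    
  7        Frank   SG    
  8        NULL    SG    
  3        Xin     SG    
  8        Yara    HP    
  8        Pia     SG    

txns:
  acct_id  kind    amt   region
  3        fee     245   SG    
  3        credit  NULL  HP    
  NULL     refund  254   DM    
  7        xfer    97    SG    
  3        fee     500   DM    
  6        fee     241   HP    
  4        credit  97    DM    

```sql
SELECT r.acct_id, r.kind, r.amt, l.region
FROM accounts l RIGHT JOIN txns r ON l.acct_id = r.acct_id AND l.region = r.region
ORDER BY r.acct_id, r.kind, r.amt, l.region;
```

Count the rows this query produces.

7

RIGHT JOIN keeps every row from `txns`; unmatched rows get NULL for `accounts`'s columns.
Matching on l.acct_id = r.acct_id AND l.region = r.region. A NULL in a compared column never satisfies the condition.
- l (acct_id=4, region=DM) pairs with 1 row(s) of r.
- l (acct_id=7, region=SG) pairs with 1 row(s) of r.
- l (acct_id=8, region=SG) has no partner in r.
- l (acct_id=3, region=SG) pairs with 1 row(s) of r.
- l (acct_id=8, region=HP) has no partner in r.
- l (acct_id=8, region=SG) has no partner in r.
- 4 r row(s) had no l match → kept, l columns NULL.
Total: 3 matched + 4 padded = 7 rows.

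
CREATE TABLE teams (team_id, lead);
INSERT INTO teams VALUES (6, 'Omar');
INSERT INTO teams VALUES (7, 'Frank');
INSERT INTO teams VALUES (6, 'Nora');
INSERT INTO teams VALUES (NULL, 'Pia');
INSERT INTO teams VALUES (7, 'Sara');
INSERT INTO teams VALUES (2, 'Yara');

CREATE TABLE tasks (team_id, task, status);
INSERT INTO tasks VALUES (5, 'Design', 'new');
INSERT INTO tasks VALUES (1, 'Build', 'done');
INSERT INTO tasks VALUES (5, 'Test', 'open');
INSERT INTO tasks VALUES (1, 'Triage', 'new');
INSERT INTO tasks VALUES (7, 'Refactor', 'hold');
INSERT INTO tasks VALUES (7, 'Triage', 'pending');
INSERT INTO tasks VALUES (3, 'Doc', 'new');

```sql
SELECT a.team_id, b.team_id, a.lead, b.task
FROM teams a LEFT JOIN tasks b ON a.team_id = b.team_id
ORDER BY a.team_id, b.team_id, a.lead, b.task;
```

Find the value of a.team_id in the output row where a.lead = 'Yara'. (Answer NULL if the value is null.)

2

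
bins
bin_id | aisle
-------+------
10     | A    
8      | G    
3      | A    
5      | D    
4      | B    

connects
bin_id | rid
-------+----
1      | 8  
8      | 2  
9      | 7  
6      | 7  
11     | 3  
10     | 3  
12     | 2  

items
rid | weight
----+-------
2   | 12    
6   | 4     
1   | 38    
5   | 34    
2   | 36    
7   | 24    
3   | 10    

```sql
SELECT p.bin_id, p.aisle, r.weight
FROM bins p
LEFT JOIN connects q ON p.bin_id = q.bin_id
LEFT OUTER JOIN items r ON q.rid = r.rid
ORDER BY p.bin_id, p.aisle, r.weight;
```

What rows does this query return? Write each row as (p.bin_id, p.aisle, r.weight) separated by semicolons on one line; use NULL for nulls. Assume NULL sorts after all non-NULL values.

Evaluate left to right. First `bins p LEFT JOIN connects q` on bin_id: 5 row(s).
Then LEFT JOIN `items r` on rid: each of those 5 rows is kept; rows whose q.rid has no match in r get NULL for r's columns.

(3, A, NULL); (4, B, NULL); (5, D, NULL); (8, G, 12); (8, G, 36); (10, A, 10)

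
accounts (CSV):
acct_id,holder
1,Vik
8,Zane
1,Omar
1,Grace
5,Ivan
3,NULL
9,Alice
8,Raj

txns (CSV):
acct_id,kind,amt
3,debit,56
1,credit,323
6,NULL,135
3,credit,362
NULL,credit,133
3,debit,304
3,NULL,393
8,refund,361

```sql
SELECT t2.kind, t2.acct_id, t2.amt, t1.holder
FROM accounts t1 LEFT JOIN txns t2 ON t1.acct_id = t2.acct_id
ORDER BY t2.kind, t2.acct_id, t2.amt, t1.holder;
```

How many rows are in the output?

11

LEFT JOIN keeps every row from `accounts`; unmatched rows get NULL for `txns`'s columns.
Matching on t1.acct_id = t2.acct_id. A NULL in a compared column never satisfies the condition.
- acct_id=1: 1 matching t2 row(s), so 1 row(s) emitted.
- acct_id=8: 1 matching t2 row(s), so 1 row(s) emitted.
- acct_id=1: 1 matching t2 row(s), so 1 row(s) emitted.
- acct_id=1: 1 matching t2 row(s), so 1 row(s) emitted.
- acct_id=5: no t2 row matches, row kept with t2 columns NULL.
- acct_id=3: 4 matching t2 row(s), so 4 row(s) emitted.
- acct_id=9: no t2 row matches, row kept with t2 columns NULL.
- acct_id=8: 1 matching t2 row(s), so 1 row(s) emitted.
Total: 9 matched + 2 padded = 11 rows.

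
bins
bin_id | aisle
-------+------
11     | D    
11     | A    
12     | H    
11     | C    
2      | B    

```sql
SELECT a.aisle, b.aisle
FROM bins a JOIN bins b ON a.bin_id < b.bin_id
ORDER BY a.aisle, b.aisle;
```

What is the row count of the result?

INNER JOIN keeps only pairs where the ON condition holds.
Matching on a.bin_id < b.bin_id.
Matched pairs: 7.
Total: 7 rows.

7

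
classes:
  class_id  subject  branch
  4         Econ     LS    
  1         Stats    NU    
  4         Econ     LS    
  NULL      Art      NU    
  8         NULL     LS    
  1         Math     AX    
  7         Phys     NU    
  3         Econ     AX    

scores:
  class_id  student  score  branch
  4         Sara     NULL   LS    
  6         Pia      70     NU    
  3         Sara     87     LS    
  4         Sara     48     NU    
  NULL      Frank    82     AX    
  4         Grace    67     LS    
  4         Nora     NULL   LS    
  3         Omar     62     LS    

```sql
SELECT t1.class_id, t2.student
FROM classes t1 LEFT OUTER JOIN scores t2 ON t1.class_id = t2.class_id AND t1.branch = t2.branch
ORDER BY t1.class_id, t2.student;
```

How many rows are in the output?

12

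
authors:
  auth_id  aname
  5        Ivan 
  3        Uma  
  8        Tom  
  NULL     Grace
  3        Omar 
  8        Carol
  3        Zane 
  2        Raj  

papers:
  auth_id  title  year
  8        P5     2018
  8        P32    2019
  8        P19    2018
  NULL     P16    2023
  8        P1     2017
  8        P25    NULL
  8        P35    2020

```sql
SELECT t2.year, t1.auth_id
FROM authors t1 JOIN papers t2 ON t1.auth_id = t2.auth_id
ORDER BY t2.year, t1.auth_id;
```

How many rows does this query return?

12

INNER JOIN keeps only pairs where the ON condition holds.
Matching on t1.auth_id = t2.auth_id. A NULL in a compared column never satisfies the condition.
Matched pairs: 12.
Total: 12 rows.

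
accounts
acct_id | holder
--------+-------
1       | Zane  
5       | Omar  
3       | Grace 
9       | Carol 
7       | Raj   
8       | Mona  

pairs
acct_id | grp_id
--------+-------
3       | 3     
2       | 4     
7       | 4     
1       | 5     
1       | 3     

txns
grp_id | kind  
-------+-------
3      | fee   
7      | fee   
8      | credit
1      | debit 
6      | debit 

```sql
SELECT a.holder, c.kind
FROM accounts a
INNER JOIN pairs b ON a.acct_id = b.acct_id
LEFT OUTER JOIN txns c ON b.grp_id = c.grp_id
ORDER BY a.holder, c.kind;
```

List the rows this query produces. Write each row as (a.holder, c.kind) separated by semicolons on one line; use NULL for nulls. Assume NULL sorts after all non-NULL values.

(Grace, fee); (Raj, NULL); (Zane, fee); (Zane, NULL)

Joins associate left-to-right: accounts INNER JOIN pairs on acct_id gives 4 intermediate row(s).
Then LEFT JOIN `txns c` on grp_id: each of those 4 rows is kept; rows whose b.grp_id has no match in c get NULL for c's columns.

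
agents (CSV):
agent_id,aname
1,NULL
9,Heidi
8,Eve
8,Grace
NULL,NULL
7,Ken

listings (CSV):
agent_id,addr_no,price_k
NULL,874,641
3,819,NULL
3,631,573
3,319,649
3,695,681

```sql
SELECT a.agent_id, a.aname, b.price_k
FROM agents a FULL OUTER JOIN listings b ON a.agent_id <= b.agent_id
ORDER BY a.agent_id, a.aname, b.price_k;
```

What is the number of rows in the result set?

10

FULL OUTER JOIN keeps every row from both sides; unmatched rows get NULL for the other side's columns.
Matching on a.agent_id <= b.agent_id. A NULL in a compared column never satisfies the condition.
- a row (agent_id=1): matches 4 b row(s) → 4 output row(s).
- a row (agent_id=9): no match → kept, b columns NULL.
- a row (agent_id=8): no match → kept, b columns NULL.
- a row (agent_id=8): no match → kept, b columns NULL.
- a row (agent_id=NULL): no match → kept, b columns NULL.
- a row (agent_id=7): no match → kept, b columns NULL.
- 1 b row(s) had no a match → kept, a columns NULL.
Total: 4 matched + 6 padded = 10 rows.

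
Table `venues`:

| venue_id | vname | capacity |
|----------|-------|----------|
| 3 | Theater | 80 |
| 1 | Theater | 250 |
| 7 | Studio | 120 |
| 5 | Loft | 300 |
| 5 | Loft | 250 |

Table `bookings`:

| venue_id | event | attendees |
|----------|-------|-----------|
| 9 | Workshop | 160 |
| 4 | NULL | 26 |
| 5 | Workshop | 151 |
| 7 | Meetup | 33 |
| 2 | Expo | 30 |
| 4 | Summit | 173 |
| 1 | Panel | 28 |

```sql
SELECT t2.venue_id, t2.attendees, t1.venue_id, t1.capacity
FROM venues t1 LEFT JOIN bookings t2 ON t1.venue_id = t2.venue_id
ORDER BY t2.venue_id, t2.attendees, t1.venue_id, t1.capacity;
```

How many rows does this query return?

LEFT JOIN keeps every row from `venues`; unmatched rows get NULL for `bookings`'s columns.
Matching on t1.venue_id = t2.venue_id.
- t1[0] venue_id=3 → no match; kept with NULLs on the t2 side.
- t1[1] venue_id=1 → 1 match(es) in t2 → 1 row(s).
- t1[2] venue_id=7 → 1 match(es) in t2 → 1 row(s).
- t1[3] venue_id=5 → 1 match(es) in t2 → 1 row(s).
- t1[4] venue_id=5 → 1 match(es) in t2 → 1 row(s).
Total: 4 matched + 1 padded = 5 rows.

5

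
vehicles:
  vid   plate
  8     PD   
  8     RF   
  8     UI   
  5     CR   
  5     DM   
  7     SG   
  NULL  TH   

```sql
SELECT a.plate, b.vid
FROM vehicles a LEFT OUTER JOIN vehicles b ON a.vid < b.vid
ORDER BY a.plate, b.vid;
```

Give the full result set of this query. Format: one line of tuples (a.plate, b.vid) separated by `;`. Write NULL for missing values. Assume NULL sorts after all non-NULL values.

(CR, 7); (CR, 8); (CR, 8); (CR, 8); (DM, 7); (DM, 8); (DM, 8); (DM, 8); (PD, NULL); (RF, NULL); (SG, 8); (SG, 8); (SG, 8); (TH, NULL); (UI, NULL)

LEFT JOIN keeps every row from `vehicles a`; unmatched rows get NULL for `vehicles b`'s columns.
Matching on a.vid < b.vid. A NULL in a compared column never satisfies the condition.
Matched pairs: 11; unmatched a rows kept: 4.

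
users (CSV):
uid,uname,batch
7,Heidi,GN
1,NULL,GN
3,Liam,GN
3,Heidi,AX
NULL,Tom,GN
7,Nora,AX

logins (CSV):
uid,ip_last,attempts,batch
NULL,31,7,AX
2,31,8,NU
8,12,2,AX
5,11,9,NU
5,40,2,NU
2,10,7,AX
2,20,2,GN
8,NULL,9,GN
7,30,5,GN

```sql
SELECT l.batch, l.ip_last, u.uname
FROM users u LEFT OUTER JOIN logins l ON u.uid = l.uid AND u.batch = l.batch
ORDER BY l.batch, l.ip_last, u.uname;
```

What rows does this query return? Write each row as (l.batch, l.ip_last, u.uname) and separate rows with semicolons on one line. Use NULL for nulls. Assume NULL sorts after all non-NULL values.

(GN, 30, Heidi); (NULL, NULL, Heidi); (NULL, NULL, Liam); (NULL, NULL, Nora); (NULL, NULL, Tom); (NULL, NULL, NULL)

LEFT JOIN keeps every row from `users`; unmatched rows get NULL for `logins`'s columns.
Matching on u.uid = l.uid AND u.batch = l.batch. A NULL in a compared column never satisfies the condition.
- u[0] uid=7, batch=GN → 1 match(es) in l → 1 row(s).
- u[1] uid=1, batch=GN → no match; kept with NULLs on the l side.
- u[2] uid=3, batch=GN → no match; kept with NULLs on the l side.
- u[3] uid=3, batch=AX → no match; kept with NULLs on the l side.
- u[4] uid=NULL, batch=GN → no match; kept with NULLs on the l side.
- u[5] uid=7, batch=AX → no match; kept with NULLs on the l side.
After projecting and ordering:
l.batch | l.ip_last | u.uname
GN | 30 | Heidi
NULL | NULL | Heidi
NULL | NULL | Liam
NULL | NULL | Nora
NULL | NULL | Tom
NULL | NULL | NULL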